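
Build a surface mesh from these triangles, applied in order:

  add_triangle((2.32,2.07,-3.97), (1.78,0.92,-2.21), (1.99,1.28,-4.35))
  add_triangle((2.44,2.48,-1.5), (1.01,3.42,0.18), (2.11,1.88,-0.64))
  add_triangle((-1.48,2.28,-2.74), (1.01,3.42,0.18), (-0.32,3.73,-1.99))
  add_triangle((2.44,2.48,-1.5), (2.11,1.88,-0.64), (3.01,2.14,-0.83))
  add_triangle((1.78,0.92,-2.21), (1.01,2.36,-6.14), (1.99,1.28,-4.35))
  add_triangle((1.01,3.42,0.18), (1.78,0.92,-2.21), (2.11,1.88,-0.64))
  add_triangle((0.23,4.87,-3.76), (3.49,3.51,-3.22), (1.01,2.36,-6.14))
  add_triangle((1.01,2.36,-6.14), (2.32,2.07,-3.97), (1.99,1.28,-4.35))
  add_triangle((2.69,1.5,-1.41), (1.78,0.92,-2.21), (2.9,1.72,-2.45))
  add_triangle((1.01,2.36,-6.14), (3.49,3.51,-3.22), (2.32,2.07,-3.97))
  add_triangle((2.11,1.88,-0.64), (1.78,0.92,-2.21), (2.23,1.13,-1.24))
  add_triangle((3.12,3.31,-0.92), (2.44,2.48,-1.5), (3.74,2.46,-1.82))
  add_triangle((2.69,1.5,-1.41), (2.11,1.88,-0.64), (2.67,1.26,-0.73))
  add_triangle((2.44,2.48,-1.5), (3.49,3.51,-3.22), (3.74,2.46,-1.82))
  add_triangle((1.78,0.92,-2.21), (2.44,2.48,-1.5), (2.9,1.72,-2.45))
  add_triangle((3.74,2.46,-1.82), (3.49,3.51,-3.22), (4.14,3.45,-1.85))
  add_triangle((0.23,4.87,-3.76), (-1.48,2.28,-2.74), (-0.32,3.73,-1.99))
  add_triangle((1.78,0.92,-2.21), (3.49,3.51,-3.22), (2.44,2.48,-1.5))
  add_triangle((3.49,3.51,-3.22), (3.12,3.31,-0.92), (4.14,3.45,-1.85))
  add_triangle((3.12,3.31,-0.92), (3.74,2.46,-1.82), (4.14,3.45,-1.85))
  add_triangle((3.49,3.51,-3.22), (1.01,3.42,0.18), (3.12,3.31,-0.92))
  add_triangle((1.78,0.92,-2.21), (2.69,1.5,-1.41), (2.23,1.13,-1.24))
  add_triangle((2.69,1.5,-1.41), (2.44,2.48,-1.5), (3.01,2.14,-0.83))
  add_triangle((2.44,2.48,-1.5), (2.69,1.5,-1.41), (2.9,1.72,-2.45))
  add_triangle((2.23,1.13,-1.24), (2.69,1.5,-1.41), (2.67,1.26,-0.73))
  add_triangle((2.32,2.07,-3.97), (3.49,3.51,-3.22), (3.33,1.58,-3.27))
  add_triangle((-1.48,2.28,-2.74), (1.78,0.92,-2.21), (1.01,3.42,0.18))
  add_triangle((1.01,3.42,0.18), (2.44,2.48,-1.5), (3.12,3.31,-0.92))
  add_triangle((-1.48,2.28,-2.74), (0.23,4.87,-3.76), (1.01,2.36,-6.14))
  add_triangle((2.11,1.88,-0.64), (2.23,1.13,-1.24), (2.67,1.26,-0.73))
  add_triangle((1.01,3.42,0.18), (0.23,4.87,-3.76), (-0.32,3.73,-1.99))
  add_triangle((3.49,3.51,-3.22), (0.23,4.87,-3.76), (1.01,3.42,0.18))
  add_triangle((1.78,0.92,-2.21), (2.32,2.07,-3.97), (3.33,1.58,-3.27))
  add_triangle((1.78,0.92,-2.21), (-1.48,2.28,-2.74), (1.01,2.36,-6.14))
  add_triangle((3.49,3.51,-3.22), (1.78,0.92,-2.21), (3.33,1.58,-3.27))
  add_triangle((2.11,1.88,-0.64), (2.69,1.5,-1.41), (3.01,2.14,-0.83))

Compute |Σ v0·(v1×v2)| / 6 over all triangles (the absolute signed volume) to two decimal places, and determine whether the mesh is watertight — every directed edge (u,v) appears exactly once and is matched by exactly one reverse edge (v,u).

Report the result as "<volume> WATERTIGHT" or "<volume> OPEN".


Per-triangle v0·(v1×v2)/6:
  t1: +0.4043
  t2: +0.7258
  t3: +0.3661
  t4: +0.1359
  t5: -0.6602
  t6: -1.3662
  t7: +11.2785
  t8: +1.3782
  t9: +0.0892
  t10: +2.2281
  t11: -0.3713
  t12: -0.5715
  t13: +0.2590
  t14: -0.5934
  t15: +0.3157
  t16: +0.8141
  t17: +1.5412
  t18: +0.3717
  t19: +1.0103
  t20: +0.1420
  t21: +2.6277
  t22: +0.0627
  t23: +0.4210
  t24: +0.4565
  t25: +0.0414
  t26: +1.8523
  t27: -5.2308
  t28: -0.9262
  t29: +6.2788
  t30: -0.2458
  t31: +1.7487
  t32: +7.9614
  t33: +0.1777
  t34: -1.9177
  t35: -0.4842
  t36: -0.1394
Σ = +30.1815 → |volume| = 30.18

Directed edges: 108 total, each appears once with its reverse present → watertight.

30.18 WATERTIGHT


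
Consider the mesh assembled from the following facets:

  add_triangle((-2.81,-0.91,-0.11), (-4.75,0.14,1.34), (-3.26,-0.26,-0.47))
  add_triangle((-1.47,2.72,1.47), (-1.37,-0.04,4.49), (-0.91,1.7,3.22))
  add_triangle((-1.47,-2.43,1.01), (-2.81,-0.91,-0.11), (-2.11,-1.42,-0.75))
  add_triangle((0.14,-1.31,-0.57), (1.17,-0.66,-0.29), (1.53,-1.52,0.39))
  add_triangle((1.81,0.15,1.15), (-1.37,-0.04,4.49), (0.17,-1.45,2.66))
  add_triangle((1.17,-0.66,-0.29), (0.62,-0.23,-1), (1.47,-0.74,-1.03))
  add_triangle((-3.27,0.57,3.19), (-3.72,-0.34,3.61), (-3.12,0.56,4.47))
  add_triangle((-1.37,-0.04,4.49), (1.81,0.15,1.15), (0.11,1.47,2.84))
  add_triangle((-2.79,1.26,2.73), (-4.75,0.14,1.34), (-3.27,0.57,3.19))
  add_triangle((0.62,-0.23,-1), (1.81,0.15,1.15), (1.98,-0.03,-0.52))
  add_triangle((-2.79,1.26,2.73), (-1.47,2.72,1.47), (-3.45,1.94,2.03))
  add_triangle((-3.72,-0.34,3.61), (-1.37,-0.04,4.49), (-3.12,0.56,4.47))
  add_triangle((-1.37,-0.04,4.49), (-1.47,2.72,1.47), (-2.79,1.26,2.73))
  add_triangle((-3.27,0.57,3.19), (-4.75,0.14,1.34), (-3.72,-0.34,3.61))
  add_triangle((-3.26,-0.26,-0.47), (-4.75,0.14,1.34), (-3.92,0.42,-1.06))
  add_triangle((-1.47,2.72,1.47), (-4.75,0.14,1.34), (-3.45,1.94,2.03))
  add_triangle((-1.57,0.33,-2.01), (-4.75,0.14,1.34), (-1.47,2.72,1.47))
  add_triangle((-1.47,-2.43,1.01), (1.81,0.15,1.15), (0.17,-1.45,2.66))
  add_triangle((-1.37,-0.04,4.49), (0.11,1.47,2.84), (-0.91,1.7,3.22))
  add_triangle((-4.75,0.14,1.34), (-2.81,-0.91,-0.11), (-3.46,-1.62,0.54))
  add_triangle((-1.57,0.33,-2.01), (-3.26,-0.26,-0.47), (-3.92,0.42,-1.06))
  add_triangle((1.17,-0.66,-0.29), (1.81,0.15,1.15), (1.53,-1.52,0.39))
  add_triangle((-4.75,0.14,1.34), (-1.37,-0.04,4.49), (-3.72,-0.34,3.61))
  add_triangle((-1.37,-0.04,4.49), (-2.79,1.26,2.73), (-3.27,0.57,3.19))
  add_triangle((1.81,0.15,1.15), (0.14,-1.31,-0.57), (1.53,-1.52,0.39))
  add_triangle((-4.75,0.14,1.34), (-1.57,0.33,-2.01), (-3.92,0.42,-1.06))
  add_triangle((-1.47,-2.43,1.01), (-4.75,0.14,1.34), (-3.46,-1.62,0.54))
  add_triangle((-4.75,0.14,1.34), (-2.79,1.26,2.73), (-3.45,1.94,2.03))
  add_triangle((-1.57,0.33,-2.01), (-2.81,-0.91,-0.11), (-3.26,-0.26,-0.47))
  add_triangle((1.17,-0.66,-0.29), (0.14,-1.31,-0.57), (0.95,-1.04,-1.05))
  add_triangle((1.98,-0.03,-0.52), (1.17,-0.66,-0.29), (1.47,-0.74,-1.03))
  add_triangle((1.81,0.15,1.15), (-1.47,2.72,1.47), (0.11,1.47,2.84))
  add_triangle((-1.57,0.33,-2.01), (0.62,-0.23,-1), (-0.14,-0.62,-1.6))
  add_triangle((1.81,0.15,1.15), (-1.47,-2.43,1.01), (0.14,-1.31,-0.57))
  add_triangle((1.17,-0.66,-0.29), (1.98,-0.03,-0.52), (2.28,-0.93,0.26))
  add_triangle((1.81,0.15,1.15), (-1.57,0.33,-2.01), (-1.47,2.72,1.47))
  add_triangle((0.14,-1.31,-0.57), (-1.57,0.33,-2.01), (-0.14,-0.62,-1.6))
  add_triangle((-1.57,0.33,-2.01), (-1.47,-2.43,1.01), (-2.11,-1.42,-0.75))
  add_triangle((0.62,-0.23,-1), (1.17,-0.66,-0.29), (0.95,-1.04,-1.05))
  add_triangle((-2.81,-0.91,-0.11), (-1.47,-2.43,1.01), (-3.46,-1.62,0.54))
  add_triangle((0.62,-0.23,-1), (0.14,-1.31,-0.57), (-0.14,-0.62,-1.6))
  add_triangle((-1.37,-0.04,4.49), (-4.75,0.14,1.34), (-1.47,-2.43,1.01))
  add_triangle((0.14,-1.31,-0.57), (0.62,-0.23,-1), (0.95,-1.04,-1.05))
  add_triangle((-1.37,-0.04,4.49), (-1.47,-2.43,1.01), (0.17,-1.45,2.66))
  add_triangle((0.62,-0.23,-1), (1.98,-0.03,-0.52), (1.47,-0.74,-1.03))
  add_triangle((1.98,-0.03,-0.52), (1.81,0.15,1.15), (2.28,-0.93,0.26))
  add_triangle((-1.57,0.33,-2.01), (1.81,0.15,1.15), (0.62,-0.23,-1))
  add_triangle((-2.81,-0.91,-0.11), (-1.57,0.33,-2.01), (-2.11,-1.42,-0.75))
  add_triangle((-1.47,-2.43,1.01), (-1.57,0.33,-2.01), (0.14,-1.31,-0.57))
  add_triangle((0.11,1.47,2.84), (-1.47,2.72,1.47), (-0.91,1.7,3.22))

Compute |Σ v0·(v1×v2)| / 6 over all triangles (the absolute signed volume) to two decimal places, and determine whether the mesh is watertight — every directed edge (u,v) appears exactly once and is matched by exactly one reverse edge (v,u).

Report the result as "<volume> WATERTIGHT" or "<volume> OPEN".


53.92 OPEN

Per-triangle v0·(v1×v2)/6:
  t1: +0.8378
  t2: +1.4697
  t3: +0.9791
  t4: +0.2532
  t5: +2.4241
  t6: -0.0008
  t7: +0.7682
  t8: +2.3009
  t9: +1.3857
  t10: -0.0693
  t11: +1.2923
  t12: +1.5799
  t13: +3.0209
  t14: +1.7672
  t15: +0.9455
  t16: +0.7034
  t17: +5.4348
  t18: +0.9184
  t19: +1.1822
  t20: +0.8879
  t21: +0.5876
  t22: +0.3804
  t23: -1.2978
  t24: +1.3309
  t25: -0.0953
  t26: -0.1047
  t27: +1.6654
  t28: +1.8423
  t29: +0.5917
  t30: +0.1429
  t31: +0.1406
  t32: +1.3153
  t33: +0.2678
  t34: +1.2339
  t35: +0.1769
  t36: +1.2017
  t37: +0.3488
  t38: -0.0117
  t39: +0.1022
  t40: +0.3684
  t41: +0.2135
  t42: +7.9970
  t43: +0.0871
  t44: +3.0185
  t45: +0.1514
  t46: +0.5306
  t47: +0.2794
  t48: +0.9343
  t49: +1.5060
  t50: +0.9354
Σ = +53.9218 → |volume| = 53.92

Directed edges: 150 total; 6 unmatched, e.g. (-3.12,0.56,4.47)→(-3.27,0.57,3.19) → open.


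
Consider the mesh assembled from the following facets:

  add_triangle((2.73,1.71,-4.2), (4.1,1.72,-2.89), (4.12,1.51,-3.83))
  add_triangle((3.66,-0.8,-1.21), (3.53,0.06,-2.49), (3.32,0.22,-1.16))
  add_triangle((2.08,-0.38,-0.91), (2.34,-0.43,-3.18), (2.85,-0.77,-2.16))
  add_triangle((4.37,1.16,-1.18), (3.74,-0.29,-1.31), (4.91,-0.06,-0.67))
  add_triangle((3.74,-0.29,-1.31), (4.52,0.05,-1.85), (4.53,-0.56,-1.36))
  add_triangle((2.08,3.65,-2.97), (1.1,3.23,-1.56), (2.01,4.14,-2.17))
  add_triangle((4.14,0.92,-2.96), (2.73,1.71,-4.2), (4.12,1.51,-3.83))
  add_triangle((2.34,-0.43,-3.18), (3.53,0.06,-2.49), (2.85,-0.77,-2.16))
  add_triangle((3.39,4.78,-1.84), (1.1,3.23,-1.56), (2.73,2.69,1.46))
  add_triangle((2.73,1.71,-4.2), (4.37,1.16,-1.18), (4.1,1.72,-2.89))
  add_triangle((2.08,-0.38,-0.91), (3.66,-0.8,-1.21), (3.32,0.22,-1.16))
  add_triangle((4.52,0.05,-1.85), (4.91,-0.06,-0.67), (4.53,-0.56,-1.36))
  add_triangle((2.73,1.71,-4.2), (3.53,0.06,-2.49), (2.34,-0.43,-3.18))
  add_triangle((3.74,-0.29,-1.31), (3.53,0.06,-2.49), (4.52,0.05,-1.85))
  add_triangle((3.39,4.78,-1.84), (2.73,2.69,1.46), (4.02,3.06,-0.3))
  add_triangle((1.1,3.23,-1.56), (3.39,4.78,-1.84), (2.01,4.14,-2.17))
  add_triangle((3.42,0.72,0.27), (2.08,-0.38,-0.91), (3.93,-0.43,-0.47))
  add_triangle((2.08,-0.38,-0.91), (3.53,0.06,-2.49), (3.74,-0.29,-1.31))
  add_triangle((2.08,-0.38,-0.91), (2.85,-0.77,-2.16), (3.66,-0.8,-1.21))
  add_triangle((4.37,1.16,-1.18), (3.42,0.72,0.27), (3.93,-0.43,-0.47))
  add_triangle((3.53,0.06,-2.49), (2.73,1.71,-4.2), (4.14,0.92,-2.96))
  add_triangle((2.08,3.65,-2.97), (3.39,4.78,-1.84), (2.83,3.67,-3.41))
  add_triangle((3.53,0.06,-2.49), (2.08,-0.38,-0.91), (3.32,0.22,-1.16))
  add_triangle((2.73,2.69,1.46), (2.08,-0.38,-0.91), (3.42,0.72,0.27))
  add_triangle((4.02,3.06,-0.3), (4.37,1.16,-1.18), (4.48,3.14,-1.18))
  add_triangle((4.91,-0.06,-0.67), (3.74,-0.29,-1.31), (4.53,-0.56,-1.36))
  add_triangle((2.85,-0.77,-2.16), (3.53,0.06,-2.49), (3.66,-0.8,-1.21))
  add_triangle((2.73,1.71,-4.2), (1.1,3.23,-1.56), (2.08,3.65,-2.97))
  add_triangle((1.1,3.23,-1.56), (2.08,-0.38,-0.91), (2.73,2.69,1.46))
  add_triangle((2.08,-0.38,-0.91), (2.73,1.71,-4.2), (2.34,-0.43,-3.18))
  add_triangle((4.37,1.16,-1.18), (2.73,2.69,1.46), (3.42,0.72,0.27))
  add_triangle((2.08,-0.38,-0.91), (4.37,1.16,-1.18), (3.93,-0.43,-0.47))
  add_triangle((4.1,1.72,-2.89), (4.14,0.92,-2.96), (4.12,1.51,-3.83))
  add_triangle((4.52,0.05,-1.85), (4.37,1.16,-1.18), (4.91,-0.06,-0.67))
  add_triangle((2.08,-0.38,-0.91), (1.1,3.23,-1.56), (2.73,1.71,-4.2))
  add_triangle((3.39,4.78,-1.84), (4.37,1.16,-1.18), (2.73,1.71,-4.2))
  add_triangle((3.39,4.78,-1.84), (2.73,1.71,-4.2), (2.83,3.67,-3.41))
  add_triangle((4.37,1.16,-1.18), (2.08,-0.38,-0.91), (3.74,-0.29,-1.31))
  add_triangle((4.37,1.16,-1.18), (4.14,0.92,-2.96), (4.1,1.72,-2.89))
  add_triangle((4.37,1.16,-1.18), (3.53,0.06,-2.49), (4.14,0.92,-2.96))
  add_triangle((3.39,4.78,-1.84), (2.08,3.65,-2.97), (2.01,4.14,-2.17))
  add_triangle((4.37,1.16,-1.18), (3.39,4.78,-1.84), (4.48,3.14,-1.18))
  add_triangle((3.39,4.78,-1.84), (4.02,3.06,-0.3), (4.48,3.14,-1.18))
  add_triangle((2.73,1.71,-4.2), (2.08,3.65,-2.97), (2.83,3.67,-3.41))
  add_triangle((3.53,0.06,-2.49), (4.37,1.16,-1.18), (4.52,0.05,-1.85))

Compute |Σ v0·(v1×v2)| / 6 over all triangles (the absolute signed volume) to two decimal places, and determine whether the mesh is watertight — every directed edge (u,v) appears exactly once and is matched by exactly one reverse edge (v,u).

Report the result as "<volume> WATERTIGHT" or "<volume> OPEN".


27.61 OPEN

Per-triangle v0·(v1×v2)/6:
  t1: +0.6969
  t2: +0.7315
  t3: -0.1856
  t4: -0.9107
  t5: +0.0219
  t6: +0.3132
  t7: +0.2489
  t8: +0.6951
  t9: +2.1598
  t10: -0.3136
  t11: -0.1254
  t12: +0.5732
  t13: +2.1255
  t14: +0.2574
  t15: +3.1025
  t16: +0.3131
  t17: -0.4061
  t18: +0.2086
  t19: -0.0754
  t20: +1.1997
  t21: +1.0980
  t22: +1.0926
  t23: -0.3424
  t24: -0.7150
  t25: +1.0729
  t26: -0.1819
  t27: +0.7364
  t28: +0.1246
  t29: -4.3496
  t30: -1.6536
  t31: +2.0089
  t32: +0.7751
  t33: +0.5105
  t34: +1.1743
  t35: -2.7489
  t36: +9.1225
  t37: +1.7731
  t38: -0.1217
  t39: +1.0799
  t40: +0.9764
  t41: +0.9211
  t42: +1.3977
  t43: +1.5335
  t44: +0.8094
  t45: +0.8849
Σ = +27.6091 → |volume| = 27.61

Directed edges: 135 total; 3 unmatched, e.g. (2.73,2.69,1.46)→(4.02,3.06,-0.3) → open.


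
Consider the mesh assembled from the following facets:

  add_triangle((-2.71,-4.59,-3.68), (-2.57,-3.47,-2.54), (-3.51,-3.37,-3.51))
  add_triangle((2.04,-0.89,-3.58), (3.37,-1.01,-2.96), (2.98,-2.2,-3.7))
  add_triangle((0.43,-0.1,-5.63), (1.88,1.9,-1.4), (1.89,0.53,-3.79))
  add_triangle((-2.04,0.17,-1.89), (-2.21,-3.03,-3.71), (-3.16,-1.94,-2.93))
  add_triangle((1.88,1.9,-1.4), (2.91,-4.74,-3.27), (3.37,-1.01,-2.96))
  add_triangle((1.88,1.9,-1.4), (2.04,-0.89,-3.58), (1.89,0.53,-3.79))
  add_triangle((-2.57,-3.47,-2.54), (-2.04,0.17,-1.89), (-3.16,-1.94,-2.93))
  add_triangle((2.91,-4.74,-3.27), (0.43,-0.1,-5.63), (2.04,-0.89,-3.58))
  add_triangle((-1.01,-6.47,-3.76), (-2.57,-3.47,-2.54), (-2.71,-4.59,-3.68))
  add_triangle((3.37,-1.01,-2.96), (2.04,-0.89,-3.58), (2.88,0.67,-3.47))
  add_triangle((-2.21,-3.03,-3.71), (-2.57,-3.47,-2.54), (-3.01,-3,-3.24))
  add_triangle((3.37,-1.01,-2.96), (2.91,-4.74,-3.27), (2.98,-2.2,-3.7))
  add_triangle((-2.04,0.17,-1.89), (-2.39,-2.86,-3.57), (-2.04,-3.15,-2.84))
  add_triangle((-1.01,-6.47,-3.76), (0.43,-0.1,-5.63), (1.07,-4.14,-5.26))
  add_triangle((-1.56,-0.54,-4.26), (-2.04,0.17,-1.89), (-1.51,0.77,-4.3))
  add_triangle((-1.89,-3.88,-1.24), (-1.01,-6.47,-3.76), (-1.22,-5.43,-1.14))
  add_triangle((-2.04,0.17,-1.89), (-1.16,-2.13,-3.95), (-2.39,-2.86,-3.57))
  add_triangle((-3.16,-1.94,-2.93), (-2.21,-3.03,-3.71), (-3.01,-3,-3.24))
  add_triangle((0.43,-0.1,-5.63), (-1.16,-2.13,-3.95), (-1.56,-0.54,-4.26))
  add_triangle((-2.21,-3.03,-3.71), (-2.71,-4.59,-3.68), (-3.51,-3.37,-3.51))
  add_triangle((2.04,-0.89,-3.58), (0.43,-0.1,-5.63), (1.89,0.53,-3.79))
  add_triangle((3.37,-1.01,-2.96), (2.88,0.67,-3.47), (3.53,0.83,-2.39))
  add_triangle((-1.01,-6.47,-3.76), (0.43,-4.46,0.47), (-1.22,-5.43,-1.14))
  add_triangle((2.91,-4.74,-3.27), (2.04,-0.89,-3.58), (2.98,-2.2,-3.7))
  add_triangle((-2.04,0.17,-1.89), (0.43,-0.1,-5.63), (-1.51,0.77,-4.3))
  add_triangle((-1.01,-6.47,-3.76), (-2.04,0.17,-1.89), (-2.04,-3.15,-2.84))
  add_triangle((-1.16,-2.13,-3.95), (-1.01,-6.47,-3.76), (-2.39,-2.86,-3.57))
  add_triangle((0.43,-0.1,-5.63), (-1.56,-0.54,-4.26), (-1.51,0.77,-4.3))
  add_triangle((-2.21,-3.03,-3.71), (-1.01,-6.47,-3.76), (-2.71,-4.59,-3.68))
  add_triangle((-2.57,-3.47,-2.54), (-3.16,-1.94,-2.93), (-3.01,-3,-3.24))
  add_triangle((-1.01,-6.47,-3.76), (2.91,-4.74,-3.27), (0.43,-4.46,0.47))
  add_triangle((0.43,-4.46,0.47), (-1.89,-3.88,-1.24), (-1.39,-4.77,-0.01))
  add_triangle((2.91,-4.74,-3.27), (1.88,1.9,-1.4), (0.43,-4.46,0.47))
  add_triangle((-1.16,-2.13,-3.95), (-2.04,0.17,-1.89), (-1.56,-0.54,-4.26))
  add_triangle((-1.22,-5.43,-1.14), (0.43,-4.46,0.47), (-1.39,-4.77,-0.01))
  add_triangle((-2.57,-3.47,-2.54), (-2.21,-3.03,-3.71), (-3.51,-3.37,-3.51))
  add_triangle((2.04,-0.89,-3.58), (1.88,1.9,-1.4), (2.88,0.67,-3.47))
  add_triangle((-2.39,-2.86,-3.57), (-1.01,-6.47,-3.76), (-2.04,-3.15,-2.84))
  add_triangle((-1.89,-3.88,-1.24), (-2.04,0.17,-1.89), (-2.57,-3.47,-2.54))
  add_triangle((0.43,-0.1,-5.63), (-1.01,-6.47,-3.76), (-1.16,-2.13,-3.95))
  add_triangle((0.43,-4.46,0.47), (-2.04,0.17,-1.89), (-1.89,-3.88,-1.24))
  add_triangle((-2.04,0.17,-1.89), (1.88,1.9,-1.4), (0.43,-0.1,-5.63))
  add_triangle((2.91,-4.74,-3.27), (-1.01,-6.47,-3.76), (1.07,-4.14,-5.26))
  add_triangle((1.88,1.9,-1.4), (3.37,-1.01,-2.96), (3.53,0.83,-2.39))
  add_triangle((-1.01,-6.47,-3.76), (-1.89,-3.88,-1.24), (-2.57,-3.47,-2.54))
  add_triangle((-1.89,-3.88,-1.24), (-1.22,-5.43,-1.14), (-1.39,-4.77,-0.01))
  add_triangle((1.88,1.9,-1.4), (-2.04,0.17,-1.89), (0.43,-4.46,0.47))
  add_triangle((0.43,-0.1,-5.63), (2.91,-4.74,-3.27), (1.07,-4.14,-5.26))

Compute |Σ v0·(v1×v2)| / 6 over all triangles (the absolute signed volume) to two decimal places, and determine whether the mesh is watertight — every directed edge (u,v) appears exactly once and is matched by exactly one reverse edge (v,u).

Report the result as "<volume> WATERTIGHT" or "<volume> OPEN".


97.04 OPEN

Per-triangle v0·(v1×v2)/6:
  t1: +0.6038
  t2: +1.1432
  t3: +1.8971
  t4: +1.2429
  t5: -0.4421
  t6: +1.3124
  t7: -0.1161
  t8: +5.6980
  t9: +1.0895
  t10: +1.6870
  t11: +0.7007
  t12: +1.8277
  t13: +0.5422
  t14: +8.9406
  t15: +1.2773
  t16: +2.3840
  t17: +1.9643
  t18: +0.6120
  t19: +3.0072
  t20: +1.2292
  t21: +2.2313
  t22: +1.6090
  t23: +3.6773
  t24: +1.2429
  t25: -1.3836
  t26: -1.0710
  t27: +3.9816
  t28: +2.2983
  t29: +2.2934
  t30: +0.3522
  t31: +12.6771
  t32: -1.4045
  t33: +3.5934
  t34: +1.4759
  t35: +1.6900
  t36: -0.8956
  t37: +0.2211
  t38: +1.0699
  t39: +0.8584
  t40: +6.2751
  t41: -0.6704
  t42: +4.2840
  t43: +10.2794
  t44: -0.7167
  t45: +2.9446
  t46: +1.0362
  t47: -4.6758
  t48: +7.1653
Σ = +97.0391 → |volume| = 97.04

Directed edges: 144 total; 6 unmatched, e.g. (-2.04,0.17,-1.89)→(-2.21,-3.03,-3.71) → open.


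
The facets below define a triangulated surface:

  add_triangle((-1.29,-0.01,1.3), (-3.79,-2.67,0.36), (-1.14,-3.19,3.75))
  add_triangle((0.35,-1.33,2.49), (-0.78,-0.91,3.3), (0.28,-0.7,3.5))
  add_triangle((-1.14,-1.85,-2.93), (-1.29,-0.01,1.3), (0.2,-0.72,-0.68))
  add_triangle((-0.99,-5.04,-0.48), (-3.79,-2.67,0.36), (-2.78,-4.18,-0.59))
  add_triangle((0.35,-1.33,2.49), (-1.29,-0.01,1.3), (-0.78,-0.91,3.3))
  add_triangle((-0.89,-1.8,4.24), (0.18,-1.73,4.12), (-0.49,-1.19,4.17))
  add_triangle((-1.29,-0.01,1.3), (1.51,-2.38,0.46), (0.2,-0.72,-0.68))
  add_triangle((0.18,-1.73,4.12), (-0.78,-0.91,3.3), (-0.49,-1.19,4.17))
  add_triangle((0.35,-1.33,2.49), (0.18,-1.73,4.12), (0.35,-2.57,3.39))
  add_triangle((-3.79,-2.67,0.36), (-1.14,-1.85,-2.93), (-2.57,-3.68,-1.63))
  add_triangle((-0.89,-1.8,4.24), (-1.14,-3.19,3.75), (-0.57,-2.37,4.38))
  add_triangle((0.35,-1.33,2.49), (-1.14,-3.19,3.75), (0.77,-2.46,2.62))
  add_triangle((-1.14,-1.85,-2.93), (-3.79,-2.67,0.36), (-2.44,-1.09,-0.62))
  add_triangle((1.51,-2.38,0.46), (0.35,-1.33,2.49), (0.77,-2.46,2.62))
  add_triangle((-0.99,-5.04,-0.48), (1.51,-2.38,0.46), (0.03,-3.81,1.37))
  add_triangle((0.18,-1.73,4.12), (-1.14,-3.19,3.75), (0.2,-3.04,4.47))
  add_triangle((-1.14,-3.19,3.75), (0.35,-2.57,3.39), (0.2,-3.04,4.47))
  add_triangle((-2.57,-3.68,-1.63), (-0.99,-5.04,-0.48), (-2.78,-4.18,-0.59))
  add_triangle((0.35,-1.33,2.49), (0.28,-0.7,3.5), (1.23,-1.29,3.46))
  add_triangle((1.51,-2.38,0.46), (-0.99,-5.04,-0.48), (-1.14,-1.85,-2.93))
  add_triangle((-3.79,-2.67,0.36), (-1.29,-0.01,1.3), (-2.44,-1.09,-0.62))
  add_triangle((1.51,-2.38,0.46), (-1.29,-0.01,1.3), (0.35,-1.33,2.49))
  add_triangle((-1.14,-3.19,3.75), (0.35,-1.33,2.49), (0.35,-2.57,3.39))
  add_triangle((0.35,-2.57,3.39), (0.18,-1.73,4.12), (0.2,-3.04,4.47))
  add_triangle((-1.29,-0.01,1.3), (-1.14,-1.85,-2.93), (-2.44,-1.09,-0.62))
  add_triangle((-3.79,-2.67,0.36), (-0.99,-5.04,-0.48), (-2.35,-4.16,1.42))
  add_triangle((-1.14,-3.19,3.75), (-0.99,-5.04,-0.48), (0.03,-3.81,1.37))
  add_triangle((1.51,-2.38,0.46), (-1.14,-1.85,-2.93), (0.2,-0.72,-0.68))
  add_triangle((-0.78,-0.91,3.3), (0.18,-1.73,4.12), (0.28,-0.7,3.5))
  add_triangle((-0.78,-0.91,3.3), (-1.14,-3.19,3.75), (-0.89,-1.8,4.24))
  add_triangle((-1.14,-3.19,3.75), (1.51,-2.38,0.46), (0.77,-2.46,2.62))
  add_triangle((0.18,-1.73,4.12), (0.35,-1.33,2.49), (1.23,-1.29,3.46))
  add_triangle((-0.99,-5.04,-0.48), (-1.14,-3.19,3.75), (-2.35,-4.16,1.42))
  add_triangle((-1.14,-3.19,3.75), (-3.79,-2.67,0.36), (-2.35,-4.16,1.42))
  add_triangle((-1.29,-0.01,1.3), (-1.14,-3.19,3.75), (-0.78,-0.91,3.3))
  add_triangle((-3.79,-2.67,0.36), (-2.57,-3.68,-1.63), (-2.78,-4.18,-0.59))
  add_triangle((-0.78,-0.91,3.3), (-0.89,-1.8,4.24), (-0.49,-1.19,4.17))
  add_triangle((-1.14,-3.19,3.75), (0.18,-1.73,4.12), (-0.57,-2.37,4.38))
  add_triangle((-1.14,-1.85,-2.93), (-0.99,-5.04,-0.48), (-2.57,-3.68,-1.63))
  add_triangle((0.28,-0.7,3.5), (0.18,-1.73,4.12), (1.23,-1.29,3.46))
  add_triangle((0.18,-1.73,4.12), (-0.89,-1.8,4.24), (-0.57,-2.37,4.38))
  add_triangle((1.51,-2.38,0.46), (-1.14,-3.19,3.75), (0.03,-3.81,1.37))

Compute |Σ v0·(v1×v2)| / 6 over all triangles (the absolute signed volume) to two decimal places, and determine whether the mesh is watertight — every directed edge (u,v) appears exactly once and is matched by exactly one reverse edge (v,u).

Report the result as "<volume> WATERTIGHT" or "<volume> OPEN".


47.82 WATERTIGHT

Per-triangle v0·(v1×v2)/6:
  t1: +3.8428
  t2: -0.5287
  t3: -0.4434
  t4: +1.5372
  t5: -0.1679
  t6: +0.4233
  t7: -0.5535
  t8: -0.1364
  t9: +0.1505
  t10: +2.3485
  t11: +0.5219
  t12: +0.9316
  t13: +1.7703
  t14: +0.2803
  t15: +2.4295
  t16: +1.0465
  t17: +0.3522
  t18: +1.8077
  t19: -0.4100
  t20: +4.1264
  t21: +0.9514
  t22: -0.8939
  t23: -0.4630
  t24: +0.1575
  t25: -0.2795
  t26: +4.1909
  t27: +3.3979
  t28: +0.4169
  t29: +0.5299
  t30: +0.2210
  t31: +1.7086
  t32: +0.2377
  t33: +4.4365
  t34: +3.9567
  t35: +1.2139
  t36: +1.6213
  t37: +0.1695
  t38: +0.3693
  t39: +3.4381
  t40: +0.5560
  t41: +0.3817
  t42: +2.1720
Σ = +47.8192 → |volume| = 47.82

Directed edges: 126 total, each appears once with its reverse present → watertight.


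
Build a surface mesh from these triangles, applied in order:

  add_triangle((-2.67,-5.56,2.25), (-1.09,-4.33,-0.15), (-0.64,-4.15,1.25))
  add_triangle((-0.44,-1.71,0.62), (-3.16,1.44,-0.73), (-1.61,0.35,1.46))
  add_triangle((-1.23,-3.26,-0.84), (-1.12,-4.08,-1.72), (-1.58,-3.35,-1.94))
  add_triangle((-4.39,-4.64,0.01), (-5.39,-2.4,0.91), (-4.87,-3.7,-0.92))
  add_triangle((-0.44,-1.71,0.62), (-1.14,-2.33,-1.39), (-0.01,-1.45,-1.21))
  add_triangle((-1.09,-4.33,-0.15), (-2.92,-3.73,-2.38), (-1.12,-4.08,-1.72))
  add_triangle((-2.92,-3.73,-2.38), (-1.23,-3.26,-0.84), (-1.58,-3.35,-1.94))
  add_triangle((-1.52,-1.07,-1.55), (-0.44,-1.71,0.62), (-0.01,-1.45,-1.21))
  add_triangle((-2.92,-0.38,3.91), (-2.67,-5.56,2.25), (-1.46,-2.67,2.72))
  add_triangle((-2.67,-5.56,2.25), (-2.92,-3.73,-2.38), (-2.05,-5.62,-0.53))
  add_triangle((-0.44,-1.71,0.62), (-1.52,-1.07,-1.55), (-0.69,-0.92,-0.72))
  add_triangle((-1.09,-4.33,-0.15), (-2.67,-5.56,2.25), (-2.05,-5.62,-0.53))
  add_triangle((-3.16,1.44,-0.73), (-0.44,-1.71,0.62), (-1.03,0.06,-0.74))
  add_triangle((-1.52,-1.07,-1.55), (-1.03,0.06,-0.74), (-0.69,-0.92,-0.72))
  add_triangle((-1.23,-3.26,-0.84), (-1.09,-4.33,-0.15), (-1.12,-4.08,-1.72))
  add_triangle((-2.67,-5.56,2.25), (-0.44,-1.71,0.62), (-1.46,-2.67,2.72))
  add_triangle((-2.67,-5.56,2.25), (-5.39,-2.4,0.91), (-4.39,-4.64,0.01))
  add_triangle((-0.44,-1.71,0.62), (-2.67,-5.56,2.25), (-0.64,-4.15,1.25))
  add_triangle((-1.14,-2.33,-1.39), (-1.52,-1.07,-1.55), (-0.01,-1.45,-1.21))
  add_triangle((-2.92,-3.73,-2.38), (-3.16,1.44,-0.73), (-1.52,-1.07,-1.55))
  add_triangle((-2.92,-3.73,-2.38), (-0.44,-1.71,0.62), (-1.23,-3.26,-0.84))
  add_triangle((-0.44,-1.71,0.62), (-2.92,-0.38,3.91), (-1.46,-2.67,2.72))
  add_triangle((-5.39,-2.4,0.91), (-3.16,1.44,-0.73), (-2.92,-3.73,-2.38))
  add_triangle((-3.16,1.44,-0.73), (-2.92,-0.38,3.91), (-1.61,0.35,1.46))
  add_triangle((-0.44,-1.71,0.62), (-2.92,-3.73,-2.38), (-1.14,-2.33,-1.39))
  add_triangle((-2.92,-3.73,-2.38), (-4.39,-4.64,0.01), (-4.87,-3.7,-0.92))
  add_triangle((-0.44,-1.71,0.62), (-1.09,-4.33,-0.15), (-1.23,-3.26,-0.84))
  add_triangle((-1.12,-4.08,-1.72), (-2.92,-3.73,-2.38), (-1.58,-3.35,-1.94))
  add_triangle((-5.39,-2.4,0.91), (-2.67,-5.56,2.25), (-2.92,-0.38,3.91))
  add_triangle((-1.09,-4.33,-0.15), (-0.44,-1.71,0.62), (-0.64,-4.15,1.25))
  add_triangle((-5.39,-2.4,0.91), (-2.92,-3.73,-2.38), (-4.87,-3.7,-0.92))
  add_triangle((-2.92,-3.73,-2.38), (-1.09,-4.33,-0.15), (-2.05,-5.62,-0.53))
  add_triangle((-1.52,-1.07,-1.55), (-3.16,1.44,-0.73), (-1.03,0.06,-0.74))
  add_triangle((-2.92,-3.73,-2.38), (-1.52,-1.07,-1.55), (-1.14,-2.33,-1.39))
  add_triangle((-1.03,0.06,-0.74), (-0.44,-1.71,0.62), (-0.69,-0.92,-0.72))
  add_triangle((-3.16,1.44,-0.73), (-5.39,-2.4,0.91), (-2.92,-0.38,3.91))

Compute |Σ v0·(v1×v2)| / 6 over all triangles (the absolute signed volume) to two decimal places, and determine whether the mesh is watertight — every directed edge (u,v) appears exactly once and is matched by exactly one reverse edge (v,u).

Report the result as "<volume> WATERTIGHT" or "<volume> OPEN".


Per-triangle v0·(v1×v2)/6:
  t1: +1.9911
  t2: -1.6975
  t3: -0.3602
  t4: +3.1967
  t5: +0.4986
  t6: +2.1060
  t7: -0.6414
  t8: -0.8163
  t9: +3.5401
  t10: +5.2718
  t11: +0.1234
  t12: +1.4272
  t13: -0.6608
  t14: -0.0309
  t15: -0.4176
  t16: +0.5672
  t17: +7.2113
  t18: +0.0614
  t19: +0.3811
  t20: +1.6121
  t21: -0.7135
  t22: -0.5781
  t23: +10.1059
  t24: +0.7241
  t25: +0.6736
  t26: +2.9659
  t27: -0.2057
  t28: +0.3178
  t29: +14.9050
  t30: -0.2080
  t31: +0.1499
  t32: +0.5525
  t33: +0.2076
  t34: +0.3278
  t35: -0.2211
  t36: +9.7838
Σ = +62.1510 → |volume| = 62.15

Directed edges: 108 total; 6 unmatched, e.g. (-1.61,0.35,1.46)→(-0.44,-1.71,0.62) → open.

62.15 OPEN


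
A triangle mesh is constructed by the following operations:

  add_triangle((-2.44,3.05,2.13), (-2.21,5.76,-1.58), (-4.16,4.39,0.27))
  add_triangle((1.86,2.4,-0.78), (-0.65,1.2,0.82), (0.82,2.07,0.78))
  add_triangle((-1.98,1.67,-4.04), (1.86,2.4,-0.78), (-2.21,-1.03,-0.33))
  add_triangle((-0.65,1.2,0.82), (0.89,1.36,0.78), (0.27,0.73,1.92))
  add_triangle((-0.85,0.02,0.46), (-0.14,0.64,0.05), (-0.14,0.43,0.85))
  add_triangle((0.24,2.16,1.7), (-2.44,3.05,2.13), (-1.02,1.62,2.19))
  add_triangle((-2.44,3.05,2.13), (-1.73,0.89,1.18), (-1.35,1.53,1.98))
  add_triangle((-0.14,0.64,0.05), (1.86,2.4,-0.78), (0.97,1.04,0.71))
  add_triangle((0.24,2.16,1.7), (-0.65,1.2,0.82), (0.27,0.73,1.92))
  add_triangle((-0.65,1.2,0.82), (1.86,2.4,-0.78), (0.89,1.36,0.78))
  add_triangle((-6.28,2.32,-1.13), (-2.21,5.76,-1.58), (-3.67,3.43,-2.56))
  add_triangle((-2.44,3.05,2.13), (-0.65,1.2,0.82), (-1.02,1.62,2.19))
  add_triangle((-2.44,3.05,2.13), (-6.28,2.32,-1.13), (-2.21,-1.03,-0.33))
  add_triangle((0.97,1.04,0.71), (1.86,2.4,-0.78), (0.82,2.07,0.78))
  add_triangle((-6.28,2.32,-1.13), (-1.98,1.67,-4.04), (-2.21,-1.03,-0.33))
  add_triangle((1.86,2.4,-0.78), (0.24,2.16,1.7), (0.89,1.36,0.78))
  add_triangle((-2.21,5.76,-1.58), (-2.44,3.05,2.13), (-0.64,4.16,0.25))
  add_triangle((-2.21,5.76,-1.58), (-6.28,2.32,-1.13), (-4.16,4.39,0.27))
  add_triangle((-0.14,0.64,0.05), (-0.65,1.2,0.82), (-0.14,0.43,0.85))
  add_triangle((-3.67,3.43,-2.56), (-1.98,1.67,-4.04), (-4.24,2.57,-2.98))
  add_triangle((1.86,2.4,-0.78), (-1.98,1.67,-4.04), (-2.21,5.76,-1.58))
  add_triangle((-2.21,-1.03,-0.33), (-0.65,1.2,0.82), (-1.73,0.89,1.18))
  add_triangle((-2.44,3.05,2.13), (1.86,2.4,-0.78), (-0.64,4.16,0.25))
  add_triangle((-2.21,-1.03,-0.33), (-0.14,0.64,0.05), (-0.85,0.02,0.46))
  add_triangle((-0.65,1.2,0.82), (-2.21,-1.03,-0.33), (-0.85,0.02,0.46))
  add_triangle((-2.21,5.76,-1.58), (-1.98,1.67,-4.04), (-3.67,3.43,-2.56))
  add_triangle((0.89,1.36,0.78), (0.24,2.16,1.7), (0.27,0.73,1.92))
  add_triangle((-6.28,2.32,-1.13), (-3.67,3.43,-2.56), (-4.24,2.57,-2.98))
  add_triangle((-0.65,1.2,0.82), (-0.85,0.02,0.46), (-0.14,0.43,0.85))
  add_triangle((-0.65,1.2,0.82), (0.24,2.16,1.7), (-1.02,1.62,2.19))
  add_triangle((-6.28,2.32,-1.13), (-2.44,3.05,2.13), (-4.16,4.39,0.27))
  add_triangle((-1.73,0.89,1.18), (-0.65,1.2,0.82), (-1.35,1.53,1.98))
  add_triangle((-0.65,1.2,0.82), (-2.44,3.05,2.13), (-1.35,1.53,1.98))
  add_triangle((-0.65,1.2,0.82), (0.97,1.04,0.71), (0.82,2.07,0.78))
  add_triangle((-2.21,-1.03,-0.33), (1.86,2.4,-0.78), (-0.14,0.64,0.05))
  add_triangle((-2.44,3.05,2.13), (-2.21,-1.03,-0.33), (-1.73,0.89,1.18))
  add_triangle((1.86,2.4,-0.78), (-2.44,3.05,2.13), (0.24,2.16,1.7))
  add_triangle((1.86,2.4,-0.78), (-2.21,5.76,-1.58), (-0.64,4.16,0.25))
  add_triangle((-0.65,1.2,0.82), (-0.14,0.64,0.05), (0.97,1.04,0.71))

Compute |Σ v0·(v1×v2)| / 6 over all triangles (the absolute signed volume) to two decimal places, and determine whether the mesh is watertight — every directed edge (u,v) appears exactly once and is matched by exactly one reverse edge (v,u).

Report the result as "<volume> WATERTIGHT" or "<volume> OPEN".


Per-triangle v0·(v1×v2)/6:
  t1: +5.2535
  t2: +0.5386
  t3: -1.1043
  t4: -0.4822
  t5: -0.0714
  t6: +1.0322
  t7: +0.4359
  t8: -0.2835
  t9: +0.3710
  t10: -0.6929
  t11: +7.2623
  t12: -0.1694
  t13: +5.1171
  t14: +0.4241
  t15: +7.0527
  t16: +0.5434
  t17: +4.4187
  t18: +8.8010
  t19: +0.0302
  t20: +2.2626
  t21: +9.7187
  t22: -0.2233
  t23: +1.7460
  t24: -0.1416
  t25: +0.1843
  t26: +6.0128
  t27: +0.3776
  t28: +2.8178
  t29: +0.1016
  t30: -0.3118
  t31: +5.3815
  t32: -0.1736
  t33: +0.1425
  t34: +0.1943
  t35: -0.3148
  t36: +0.6598
  t37: +2.8251
  t38: +3.8254
  t39: -0.1188
Σ = +73.4431 → |volume| = 73.44

Directed edges: 117 total; 3 unmatched, e.g. (-6.28,2.32,-1.13)→(-1.98,1.67,-4.04) → open.

73.44 OPEN


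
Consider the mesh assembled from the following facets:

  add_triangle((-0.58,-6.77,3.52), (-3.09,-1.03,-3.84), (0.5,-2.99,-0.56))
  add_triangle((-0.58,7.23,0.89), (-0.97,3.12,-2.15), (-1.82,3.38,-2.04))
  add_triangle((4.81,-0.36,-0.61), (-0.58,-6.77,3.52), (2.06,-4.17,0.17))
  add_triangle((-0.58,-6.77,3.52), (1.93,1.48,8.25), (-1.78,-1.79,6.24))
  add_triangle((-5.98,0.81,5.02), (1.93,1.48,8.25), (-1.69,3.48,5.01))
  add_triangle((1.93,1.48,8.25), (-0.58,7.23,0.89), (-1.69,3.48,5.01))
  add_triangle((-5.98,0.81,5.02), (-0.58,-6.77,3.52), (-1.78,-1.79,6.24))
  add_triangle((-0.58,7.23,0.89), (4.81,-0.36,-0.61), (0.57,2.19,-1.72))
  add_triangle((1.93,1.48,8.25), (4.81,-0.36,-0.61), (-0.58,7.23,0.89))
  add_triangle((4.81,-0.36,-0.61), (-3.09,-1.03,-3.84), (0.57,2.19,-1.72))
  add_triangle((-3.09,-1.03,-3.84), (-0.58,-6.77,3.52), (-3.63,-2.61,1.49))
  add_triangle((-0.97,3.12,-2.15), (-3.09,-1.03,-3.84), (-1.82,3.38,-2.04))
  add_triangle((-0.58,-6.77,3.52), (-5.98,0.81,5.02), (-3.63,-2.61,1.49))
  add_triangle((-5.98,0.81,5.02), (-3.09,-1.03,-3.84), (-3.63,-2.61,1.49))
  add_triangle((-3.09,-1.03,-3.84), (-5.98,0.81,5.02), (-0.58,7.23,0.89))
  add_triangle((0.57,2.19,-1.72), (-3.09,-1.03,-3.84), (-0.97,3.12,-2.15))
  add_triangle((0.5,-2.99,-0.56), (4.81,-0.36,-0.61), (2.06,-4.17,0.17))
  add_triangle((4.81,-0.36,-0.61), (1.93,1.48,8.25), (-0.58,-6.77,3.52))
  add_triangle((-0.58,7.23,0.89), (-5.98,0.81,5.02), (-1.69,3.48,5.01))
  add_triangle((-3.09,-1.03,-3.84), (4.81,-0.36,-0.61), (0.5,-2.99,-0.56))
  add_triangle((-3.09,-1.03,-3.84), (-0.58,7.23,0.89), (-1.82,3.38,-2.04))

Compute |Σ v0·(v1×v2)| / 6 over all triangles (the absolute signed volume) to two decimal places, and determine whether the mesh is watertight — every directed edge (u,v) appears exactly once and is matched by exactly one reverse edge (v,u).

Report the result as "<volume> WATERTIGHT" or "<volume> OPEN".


Per-triangle v0·(v1×v2)/6:
  t1: +10.8954
  t2: +2.5995
  t3: +8.7398
  t4: +27.3568
  t5: +25.7487
  t6: +25.0264
  t7: +26.2532
  t8: +10.9542
  t9: +47.8772
  t10: +9.2404
  t11: +17.2679
  t12: +2.3325
  t13: +20.0058
  t14: +17.6413
  t15: +45.2766
  t16: +3.3333
  t17: +2.6195
  t18: +50.8873
  t19: +24.2912
  t20: +9.5147
  t21: +2.4594
Σ = +390.3212 → |volume| = 390.32

Directed edges: 63 total; 9 unmatched, e.g. (0.5,-2.99,-0.56)→(-0.58,-6.77,3.52) → open.

390.32 OPEN


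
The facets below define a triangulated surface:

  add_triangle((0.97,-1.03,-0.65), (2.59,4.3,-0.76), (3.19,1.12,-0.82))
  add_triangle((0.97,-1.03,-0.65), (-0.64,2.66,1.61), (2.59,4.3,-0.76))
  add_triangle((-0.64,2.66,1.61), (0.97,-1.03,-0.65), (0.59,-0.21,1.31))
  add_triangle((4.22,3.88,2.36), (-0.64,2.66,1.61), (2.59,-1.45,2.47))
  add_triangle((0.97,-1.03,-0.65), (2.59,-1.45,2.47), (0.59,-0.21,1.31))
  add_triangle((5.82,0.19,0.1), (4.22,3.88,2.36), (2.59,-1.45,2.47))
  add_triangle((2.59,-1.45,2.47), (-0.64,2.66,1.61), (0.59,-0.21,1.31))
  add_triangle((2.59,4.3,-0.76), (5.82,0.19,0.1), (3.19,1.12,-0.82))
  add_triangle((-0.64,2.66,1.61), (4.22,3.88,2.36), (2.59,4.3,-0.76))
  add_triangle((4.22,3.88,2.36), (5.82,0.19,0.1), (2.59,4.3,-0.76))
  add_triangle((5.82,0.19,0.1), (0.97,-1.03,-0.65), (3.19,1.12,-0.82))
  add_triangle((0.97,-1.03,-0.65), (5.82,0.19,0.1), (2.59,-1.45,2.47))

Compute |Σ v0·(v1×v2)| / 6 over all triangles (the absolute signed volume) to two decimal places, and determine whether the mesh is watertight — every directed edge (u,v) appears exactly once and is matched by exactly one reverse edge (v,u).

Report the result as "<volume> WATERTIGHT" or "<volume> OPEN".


Per-triangle v0·(v1×v2)/6:
  t1: +0.7909
  t2: -1.0339
  t3: -0.4665
  t4: +7.6369
  t5: +0.0753
  t6: +12.2094
  t7: +0.6272
  t8: +2.7843
  t9: +7.7013
  t10: +12.2738
  t11: +1.5578
  t12: +3.4902
Σ = +47.6469 → |volume| = 47.65

Directed edges: 36 total, each appears once with its reverse present → watertight.

47.65 WATERTIGHT


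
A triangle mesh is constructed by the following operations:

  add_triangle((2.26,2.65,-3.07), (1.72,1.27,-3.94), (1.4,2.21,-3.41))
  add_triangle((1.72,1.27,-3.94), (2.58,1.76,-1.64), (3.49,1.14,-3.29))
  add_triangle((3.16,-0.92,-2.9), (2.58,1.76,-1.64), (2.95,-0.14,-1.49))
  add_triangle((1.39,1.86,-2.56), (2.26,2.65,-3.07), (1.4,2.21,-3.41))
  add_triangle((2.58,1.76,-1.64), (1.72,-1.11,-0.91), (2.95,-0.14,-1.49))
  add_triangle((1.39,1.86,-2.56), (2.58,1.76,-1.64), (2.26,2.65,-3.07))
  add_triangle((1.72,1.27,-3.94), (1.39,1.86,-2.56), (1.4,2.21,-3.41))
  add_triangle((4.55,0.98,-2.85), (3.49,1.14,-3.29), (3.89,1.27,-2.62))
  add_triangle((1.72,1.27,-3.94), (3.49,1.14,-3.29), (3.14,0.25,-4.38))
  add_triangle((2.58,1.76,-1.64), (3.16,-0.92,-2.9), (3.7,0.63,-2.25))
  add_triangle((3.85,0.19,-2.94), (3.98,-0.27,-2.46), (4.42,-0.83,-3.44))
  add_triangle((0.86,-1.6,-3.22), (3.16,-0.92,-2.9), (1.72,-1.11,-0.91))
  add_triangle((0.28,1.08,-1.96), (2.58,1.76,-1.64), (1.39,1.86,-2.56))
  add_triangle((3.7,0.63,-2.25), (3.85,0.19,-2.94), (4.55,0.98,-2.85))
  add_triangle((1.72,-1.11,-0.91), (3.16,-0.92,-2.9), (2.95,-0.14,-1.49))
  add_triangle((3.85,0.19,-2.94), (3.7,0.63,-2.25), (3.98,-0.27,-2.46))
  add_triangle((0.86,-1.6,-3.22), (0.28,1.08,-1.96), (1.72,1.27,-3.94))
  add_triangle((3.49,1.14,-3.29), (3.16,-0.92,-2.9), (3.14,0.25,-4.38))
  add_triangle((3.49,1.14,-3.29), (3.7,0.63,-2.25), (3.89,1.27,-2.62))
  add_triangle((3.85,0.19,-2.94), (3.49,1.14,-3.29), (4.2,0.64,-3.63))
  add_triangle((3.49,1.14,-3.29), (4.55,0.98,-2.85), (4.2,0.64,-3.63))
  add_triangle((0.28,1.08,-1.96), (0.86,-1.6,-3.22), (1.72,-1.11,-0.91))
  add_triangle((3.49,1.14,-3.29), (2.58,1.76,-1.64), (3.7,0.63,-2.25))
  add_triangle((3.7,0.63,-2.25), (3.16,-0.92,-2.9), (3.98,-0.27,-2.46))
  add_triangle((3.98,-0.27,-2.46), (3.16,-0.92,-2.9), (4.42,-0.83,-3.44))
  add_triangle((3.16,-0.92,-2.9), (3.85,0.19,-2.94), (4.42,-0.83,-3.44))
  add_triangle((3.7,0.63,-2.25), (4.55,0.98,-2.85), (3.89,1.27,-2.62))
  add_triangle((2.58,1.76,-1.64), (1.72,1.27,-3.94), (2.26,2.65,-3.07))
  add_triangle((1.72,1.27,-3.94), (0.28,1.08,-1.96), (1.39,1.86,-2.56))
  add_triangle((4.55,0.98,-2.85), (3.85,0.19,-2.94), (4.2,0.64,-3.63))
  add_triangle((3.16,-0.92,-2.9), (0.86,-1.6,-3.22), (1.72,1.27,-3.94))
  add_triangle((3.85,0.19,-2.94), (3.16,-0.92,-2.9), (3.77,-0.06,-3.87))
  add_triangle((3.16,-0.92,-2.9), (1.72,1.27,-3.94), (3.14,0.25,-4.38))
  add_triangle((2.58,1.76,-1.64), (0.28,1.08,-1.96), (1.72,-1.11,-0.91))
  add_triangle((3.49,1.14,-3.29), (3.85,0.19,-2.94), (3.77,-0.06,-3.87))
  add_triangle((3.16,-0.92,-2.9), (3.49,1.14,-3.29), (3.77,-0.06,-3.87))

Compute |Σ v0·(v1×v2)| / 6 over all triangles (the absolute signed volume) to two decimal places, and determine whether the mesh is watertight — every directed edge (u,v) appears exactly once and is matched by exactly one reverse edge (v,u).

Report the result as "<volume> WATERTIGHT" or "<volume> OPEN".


14.16 WATERTIGHT

Per-triangle v0·(v1×v2)/6:
  t1: +0.7676
  t2: +1.5633
  t3: +1.3344
  t4: -0.0131
  t5: -0.2085
  t6: -0.1585
  t7: -0.2590
  t8: +0.3078
  t9: +1.6310
  t10: -0.8607
  t11: +0.4090
  t12: +1.2551
  t13: -0.0578
  t14: +0.0997
  t15: +0.6437
  t16: +0.3385
  t17: +1.1577
  t18: +1.6480
  t19: -0.3519
  t20: -0.0890
  t21: +0.5158
  t22: -1.5420
  t23: +0.9271
  t24: -0.5360
  t25: -0.0016
  t26: +0.2828
  t27: -0.0011
  t28: +1.2887
  t29: +0.4713
  t30: +0.3783
  t31: +3.9455
  t32: +0.6074
  t33: +0.0506
  t34: -1.6796
  t35: +0.7141
  t36: -0.4182
Σ = +14.1603 → |volume| = 14.16

Directed edges: 108 total, each appears once with its reverse present → watertight.


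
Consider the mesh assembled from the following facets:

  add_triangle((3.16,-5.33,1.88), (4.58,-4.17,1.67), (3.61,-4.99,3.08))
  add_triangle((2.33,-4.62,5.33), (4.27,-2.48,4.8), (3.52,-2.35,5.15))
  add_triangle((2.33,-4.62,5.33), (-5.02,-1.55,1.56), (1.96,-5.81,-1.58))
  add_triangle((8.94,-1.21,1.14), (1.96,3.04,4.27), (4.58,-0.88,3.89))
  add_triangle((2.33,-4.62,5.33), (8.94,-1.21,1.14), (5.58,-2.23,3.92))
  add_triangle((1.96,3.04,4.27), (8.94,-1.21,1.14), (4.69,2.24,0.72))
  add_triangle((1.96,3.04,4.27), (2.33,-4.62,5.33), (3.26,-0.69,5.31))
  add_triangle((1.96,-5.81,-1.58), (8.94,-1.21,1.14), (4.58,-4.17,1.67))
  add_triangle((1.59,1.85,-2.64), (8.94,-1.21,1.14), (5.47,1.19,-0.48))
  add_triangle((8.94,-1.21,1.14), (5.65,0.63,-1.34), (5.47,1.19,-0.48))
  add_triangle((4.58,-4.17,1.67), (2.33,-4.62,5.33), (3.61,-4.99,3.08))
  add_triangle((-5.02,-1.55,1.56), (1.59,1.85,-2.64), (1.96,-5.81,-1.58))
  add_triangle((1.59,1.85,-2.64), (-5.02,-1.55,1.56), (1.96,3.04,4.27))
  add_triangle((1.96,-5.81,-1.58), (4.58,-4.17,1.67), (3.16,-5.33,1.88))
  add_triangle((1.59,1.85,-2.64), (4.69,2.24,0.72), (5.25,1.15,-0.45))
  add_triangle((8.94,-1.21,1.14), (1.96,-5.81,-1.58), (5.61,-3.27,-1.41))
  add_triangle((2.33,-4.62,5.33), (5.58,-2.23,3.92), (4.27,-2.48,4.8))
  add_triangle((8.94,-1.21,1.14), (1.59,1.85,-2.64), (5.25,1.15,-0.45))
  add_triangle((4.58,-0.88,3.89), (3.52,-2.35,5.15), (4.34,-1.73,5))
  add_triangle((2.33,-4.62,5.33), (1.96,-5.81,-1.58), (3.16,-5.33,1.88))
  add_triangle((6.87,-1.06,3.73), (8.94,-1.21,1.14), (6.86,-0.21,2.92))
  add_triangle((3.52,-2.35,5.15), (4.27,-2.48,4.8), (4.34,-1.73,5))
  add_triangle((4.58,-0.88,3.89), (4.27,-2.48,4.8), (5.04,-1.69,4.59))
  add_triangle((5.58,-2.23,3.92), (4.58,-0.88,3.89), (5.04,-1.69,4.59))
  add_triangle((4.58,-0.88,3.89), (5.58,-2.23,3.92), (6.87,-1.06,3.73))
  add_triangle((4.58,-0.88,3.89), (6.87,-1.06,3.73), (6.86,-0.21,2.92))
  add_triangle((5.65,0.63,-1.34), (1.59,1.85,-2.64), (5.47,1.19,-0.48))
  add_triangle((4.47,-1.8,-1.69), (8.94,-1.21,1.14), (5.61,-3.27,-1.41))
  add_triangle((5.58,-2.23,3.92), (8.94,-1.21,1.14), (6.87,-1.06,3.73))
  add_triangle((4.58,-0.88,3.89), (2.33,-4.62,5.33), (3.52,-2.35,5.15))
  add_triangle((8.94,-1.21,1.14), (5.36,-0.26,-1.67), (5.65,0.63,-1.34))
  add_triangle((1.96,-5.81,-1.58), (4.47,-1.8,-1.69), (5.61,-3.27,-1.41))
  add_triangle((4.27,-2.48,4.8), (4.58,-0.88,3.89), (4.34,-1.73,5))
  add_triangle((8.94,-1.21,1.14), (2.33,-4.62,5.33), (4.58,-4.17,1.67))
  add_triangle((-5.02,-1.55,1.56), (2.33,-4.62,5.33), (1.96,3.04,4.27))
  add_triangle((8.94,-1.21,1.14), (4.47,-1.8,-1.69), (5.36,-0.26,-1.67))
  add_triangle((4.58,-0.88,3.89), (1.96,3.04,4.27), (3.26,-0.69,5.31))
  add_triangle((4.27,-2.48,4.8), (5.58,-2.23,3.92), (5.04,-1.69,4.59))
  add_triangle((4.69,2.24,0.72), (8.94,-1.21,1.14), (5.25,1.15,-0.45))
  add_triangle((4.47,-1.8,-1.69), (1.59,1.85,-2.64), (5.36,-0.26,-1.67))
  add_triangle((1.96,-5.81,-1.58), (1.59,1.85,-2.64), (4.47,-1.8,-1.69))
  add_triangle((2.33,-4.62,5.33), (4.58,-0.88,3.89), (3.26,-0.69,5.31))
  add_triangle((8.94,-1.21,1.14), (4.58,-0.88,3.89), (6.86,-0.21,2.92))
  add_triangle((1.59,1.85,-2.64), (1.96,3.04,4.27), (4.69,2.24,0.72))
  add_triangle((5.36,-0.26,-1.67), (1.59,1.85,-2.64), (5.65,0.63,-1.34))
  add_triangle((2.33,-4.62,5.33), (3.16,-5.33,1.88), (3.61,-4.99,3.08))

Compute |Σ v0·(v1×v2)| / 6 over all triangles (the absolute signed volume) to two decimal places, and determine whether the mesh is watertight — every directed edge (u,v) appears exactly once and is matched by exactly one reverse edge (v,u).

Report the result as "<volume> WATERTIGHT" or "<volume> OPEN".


297.03 WATERTIGHT

Per-triangle v0·(v1×v2)/6:
  t1: +2.3561
  t2: +2.1842
  t3: +36.8318
  t4: +17.8395
  t5: +9.5195
  t6: +16.6191
  t7: +5.2970
  t8: +18.6516
  t9: -4.5530
  t10: +3.4793
  t11: +2.4611
  t12: +12.6218
  t13: +9.9194
  t14: +6.5327
  t15: +4.1310
  t16: +10.7133
  t17: +3.5193
  t18: +4.4361
  t19: -0.2008
  t20: +6.1990
  t21: +3.4519
  t22: +0.6977
  t23: +0.2545
  t24: +0.7247
  t25: +2.0231
  t26: +1.2036
  t27: +2.5234
  t28: +4.6702
  t29: +5.6490
  t30: -2.5991
  t31: +3.4618
  t32: +3.2914
  t33: +0.8618
  t34: +19.6569
  t35: +34.1293
  t36: +5.7579
  t37: +6.7538
  t38: +1.2977
  t39: +5.1332
  t40: +3.5449
  t41: +9.1828
  t42: +7.9304
  t43: -4.3318
  t44: +8.1266
  t45: +2.4557
  t46: +2.6215
Σ = +297.0311 → |volume| = 297.03

Directed edges: 138 total, each appears once with its reverse present → watertight.
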